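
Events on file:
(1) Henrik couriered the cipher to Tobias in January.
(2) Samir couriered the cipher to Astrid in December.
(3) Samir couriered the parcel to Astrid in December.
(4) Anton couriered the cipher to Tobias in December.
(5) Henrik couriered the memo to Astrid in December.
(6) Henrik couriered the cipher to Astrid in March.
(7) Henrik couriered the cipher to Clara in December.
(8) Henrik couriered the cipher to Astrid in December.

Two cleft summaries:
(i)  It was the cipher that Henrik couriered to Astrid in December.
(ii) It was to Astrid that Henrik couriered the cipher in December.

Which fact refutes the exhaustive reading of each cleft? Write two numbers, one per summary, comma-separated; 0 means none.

5, 7

(i): focus "the cipher". Looking for same agent, recipient, setting (Henrik / Astrid / in December) with some other thing — fact (5) has the memo there. Refuted.
(ii): focus "Astrid". Looking for same agent, thing, setting (Henrik / the cipher / in December) with some other recipient — fact (7) has Clara there. Refuted.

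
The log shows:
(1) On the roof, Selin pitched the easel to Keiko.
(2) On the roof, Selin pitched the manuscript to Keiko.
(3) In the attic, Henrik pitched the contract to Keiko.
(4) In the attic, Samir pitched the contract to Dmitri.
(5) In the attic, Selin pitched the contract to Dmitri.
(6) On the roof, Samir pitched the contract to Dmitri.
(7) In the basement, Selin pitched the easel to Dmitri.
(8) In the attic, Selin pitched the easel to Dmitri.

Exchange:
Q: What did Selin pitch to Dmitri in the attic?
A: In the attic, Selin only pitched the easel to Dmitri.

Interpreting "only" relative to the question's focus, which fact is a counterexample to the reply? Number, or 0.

5

Answering "What did ...?" puts focus on the thing — here, "the easel".
"Only" then excludes alternative things while the background — same agent, recipient, setting (Selin / Dmitri / in the attic) — is held fixed.
Fact (5) keeps same agent, recipient, setting (Selin / Dmitri / in the attic) but has thing = the contract; that refutes the reply.
(Fact (7) would refute a reading with focus on the setting — but that is not what the question asks.)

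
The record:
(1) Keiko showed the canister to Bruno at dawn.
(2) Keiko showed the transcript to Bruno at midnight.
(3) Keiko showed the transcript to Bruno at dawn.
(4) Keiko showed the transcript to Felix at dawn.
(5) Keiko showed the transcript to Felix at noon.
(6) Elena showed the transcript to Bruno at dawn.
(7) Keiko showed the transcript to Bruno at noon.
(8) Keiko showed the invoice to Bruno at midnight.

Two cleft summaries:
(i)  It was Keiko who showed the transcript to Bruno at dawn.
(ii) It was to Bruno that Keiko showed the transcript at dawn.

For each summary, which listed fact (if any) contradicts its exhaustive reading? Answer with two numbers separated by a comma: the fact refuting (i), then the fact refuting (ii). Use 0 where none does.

6, 4

Summary (i) focuses "Keiko" (the agent); background thing = the transcript, recipient = Bruno, setting = at dawn. Fact (6) matches that background with agent = Elena — refutes (i).
Summary (ii) focuses "Bruno" (the recipient); background agent = Keiko, thing = the transcript, setting = at dawn. Fact (4) matches that background with recipient = Felix — refutes (ii).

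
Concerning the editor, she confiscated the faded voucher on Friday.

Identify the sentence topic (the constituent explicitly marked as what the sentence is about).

the editor

The construction explicitly marks "the editor" as what the sentence is about — the topic.
The remainder of the clause is the comment (what is said about the topic).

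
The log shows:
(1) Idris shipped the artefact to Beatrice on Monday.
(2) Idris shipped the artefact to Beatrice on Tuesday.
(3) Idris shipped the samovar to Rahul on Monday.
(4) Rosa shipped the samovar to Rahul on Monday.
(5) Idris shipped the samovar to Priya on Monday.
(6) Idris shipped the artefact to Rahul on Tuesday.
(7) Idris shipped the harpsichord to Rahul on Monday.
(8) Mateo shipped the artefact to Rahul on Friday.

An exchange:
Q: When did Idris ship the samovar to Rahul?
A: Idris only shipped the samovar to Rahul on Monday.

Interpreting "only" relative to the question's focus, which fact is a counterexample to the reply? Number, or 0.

The question "When did ...?" targets the setting, so in the reply the focus falls on "on Monday".
"Only" then excludes alternative settings while the background — same agent, thing, recipient (Idris / the samovar / Rahul) — is held fixed.
No fact keeps same agent, thing, recipient (Idris / the samovar / Rahul) while changing the setting; every other fact differs on something backgrounded. The reply stands.
(Fact (5) would refute a reading with focus on the recipient — but that is not what the question asks.)

0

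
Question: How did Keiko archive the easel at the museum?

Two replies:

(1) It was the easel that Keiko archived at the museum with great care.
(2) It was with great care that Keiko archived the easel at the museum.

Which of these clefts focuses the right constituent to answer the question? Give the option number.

The question word "how" targets the manner.
Option (1) clefts "the easel" — the direct object, not what was asked.
Option (2) clefts "with great care" — that matches what the question asks about.
So the congruent reply is (2).

2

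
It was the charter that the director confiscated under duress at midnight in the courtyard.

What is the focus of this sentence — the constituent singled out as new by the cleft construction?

In an it-cleft "It was X that/who ...", the clefted constituent X is the focus; the that/who-clause expresses the presupposed open proposition.
Here the focus is "the charter". The backgrounded (presupposed) material includes "the director", "at midnight", "under duress" and "in the courtyard".

the charter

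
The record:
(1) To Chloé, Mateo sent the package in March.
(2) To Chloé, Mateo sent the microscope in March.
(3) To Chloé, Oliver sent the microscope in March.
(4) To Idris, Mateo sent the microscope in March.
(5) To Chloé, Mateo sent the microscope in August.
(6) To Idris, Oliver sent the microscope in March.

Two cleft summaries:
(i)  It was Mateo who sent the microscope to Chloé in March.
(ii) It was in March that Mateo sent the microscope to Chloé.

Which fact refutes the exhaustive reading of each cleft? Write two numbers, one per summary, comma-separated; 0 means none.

Summary (i) focuses "Mateo" (the agent); background thing = the microscope, recipient = Chloé, setting = in March. Fact (3) matches that background with agent = Oliver — refutes (i).
Summary (ii) focuses "in March" (the setting); background agent = Mateo, thing = the microscope, recipient = Chloé. Fact (5) matches that background with setting = in August — refutes (ii).

3, 5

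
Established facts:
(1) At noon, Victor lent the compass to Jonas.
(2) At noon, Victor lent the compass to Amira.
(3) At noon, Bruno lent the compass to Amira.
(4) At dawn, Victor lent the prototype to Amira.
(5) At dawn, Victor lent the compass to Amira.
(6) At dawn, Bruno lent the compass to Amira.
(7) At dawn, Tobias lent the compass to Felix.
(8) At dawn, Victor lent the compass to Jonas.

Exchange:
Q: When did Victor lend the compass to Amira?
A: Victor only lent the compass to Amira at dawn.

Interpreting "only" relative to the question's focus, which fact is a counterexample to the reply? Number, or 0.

The question "When did ...?" targets the setting, so in the reply the focus falls on "at dawn".
So "only" ranges over settings; the rest (same agent, thing, recipient (Victor / the compass / Amira)) is presupposed.
Fact (2) keeps same agent, thing, recipient (Victor / the compass / Amira) but has setting = at noon; that refutes the reply.
(Fact (8) would refute a reading with focus on the recipient — but that is not what the question asks.)

2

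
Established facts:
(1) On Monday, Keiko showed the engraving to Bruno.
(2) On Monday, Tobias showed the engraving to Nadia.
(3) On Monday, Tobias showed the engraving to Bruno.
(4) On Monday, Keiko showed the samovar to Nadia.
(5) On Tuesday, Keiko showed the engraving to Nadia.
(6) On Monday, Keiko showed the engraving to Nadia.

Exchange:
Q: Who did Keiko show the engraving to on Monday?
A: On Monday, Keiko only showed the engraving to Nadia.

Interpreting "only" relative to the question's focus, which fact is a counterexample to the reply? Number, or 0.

1

Answering "Who did ... to ...?" puts focus on the recipient — here, "Nadia".
"Only" then excludes alternative recipients while the background — agent = Keiko, thing = the engraving, setting = on Monday — is held fixed.
Fact (1) shares the background with a different recipient (Bruno) — counterexample.
(Fact (5) would refute a reading with focus on the setting — but that is not what the question asks.)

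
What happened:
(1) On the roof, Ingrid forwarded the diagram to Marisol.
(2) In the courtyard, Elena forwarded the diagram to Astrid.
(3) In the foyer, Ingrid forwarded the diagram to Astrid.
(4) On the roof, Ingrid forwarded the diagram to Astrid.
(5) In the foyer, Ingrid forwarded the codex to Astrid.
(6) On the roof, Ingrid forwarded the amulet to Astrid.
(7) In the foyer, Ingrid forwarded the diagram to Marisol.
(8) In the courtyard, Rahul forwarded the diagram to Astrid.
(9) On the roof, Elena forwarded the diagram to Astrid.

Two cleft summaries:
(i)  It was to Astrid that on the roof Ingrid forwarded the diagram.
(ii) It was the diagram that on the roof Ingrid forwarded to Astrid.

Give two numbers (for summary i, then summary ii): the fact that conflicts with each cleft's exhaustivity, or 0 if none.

1, 6

(i): focus "Astrid". Looking for same agent, thing, setting (Ingrid / the diagram / on the roof) with some other recipient — fact (1) has Marisol there. Refuted.
(ii): focus "the diagram". Looking for same agent, recipient, setting (Ingrid / Astrid / on the roof) with some other thing — fact (6) has the amulet there. Refuted.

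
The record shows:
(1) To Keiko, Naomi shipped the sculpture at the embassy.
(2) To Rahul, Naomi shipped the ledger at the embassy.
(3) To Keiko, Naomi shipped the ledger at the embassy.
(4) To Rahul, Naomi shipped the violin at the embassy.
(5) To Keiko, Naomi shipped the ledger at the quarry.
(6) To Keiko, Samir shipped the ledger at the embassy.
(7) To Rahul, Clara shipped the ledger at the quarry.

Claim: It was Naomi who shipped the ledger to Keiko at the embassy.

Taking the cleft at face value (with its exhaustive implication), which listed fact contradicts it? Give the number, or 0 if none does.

6

Focus of the cleft: "Naomi" (the agent). Presupposed background: thing = the ledger, recipient = Keiko, setting = at the embassy.
Exhaustivity: Naomi is the only agent satisfying that background.
But fact (6) also has thing = the ledger, recipient = Keiko, setting = at the embassy, with agent = Samir — so the exhaustive reading fails.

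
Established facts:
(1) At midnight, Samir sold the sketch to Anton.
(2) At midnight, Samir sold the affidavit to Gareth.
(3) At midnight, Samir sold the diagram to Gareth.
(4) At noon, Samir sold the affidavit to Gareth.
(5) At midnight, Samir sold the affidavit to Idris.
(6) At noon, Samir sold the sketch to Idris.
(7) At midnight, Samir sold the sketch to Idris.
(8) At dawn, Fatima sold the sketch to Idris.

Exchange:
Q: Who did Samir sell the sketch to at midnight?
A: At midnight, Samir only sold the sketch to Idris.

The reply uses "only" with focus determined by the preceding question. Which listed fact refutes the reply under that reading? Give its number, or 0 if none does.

The question "Who did ... to ...?" targets the recipient, so in the reply the focus falls on "Idris".
"Only" then excludes alternative recipients while the background — Samir as agent and the sketch as thing and at midnight as setting — is held fixed.
Fact (1) shares the background with a different recipient (Anton) — counterexample.
(Fact (5) would refute a reading with focus on the thing — but that is not what the question asks.)

1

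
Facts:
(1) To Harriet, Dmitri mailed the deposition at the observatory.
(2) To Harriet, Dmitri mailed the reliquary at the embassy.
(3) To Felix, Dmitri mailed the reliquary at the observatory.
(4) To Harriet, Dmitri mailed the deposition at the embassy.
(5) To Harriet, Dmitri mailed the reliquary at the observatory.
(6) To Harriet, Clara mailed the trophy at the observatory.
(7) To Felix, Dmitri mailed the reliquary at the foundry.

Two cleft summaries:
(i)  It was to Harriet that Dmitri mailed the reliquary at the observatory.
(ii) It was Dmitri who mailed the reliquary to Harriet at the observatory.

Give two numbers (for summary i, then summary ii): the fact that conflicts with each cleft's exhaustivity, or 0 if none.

3, 0

Summary (i) focuses "Harriet" (the recipient); background same agent, thing, setting (Dmitri / the reliquary / at the observatory). Fact (3) matches that background with recipient = Felix — refutes (i).
Summary (ii) focuses "Dmitri" (the agent); background same thing, recipient, setting (the reliquary / Harriet / at the observatory). No fact matches that background with a different agent, so 0.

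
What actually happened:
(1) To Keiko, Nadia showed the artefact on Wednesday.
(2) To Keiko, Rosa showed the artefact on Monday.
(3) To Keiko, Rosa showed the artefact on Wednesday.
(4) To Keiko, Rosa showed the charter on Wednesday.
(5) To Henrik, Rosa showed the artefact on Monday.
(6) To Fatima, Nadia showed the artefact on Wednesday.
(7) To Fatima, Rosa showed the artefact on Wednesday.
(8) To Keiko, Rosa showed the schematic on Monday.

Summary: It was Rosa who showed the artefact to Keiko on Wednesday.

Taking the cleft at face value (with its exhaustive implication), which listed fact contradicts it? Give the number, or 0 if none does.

1

The cleft puts "Rosa" in focus and presupposes the open proposition with thing = the artefact, recipient = Keiko, setting = on Wednesday.
The exhaustive reading says no other agent fits that background.
Fact (1) shares the background but with agent = Nadia; exhaustivity is violated.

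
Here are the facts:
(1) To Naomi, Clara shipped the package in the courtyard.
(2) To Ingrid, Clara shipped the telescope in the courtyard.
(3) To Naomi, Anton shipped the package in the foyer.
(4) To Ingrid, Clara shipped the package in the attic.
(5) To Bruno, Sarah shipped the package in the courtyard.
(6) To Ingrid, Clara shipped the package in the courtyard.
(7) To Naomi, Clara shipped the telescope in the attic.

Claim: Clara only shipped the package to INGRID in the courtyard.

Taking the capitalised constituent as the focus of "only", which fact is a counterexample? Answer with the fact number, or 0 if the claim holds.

1

The capitals mark "Ingrid" as focus. So "only" rules out other recipients, with the rest (same agent, thing, setting (Clara / the package / in the courtyard)) as background.
Fact (1) shares the background but differs in recipient (Naomi) — a counterexample.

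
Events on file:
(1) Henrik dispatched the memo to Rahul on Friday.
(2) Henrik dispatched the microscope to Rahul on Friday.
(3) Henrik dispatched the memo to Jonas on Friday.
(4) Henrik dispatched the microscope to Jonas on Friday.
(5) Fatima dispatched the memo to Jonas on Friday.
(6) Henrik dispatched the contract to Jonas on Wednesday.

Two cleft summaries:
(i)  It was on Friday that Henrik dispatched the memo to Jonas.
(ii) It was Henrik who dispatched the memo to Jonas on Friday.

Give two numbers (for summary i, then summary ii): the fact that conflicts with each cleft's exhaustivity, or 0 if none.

(i): focus "on Friday". No fact shares Henrik as agent and the memo as thing and Jonas as recipient with a different setting. 0.
(ii): focus "Henrik". Looking for the memo as thing and Jonas as recipient and on Friday as setting with some other agent — fact (5) has Fatima there. Refuted.

0, 5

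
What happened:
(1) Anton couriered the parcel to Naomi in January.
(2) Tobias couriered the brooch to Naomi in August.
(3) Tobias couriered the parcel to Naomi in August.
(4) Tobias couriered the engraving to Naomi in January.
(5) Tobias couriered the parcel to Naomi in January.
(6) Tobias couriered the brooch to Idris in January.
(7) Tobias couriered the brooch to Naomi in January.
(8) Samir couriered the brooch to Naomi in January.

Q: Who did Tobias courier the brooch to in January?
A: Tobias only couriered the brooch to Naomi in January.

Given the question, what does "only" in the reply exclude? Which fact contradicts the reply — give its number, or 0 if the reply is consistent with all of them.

6

The question "Who did ... to ...?" targets the recipient, so in the reply the focus falls on "Naomi".
"Only" then excludes alternative recipients while the background — same agent, thing, setting (Tobias / the brooch / in January) — is held fixed.
Fact (6) keeps same agent, thing, setting (Tobias / the brooch / in January) but has recipient = Idris; that refutes the reply.
(Fact (4) would refute a reading with focus on the thing — but that is not what the question asks.)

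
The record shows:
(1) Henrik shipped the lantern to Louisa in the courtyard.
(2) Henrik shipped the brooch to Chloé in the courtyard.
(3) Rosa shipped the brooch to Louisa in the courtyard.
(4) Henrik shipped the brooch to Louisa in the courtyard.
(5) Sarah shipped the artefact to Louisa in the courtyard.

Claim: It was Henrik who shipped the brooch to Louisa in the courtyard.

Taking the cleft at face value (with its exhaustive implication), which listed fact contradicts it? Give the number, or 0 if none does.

3

Focus of the cleft: "Henrik" (the agent). Presupposed background: the brooch as thing and Louisa as recipient and in the courtyard as setting.
The exhaustive reading says no other agent fits that background.
But fact (3) also has the brooch as thing and Louisa as recipient and in the courtyard as setting, with agent = Rosa — so the exhaustive reading fails.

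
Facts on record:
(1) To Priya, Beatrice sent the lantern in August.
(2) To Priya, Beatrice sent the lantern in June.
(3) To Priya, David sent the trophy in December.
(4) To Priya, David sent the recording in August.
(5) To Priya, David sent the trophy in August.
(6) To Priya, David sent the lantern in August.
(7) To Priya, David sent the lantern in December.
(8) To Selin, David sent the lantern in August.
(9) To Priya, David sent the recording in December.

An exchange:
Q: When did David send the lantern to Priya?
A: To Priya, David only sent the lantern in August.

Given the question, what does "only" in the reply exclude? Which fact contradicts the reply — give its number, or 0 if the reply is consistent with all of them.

7

The question "When did ...?" targets the setting, so in the reply the focus falls on "in August".
"Only" then excludes alternative settings while the background — same agent, thing, recipient (David / the lantern / Priya) — is held fixed.
Fact (7) keeps same agent, thing, recipient (David / the lantern / Priya) but has setting = in December; that refutes the reply.
(Fact (4) would refute a reading with focus on the thing — but that is not what the question asks.)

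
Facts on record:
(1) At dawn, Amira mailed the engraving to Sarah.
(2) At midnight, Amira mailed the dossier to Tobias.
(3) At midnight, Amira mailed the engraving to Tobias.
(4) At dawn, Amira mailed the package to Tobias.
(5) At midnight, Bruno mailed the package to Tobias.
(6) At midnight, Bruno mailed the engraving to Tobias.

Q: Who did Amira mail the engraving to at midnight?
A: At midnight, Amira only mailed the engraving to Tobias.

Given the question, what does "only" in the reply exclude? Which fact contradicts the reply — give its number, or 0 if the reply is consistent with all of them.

0

The question "Who did ... to ...?" targets the recipient, so in the reply the focus falls on "Tobias".
So "only" ranges over recipients; the rest (Amira as agent and the engraving as thing and at midnight as setting) is presupposed.
No fact keeps Amira as agent and the engraving as thing and at midnight as setting while changing the recipient; every other fact differs on something backgrounded. The reply stands.
(Fact (2) would refute a reading with focus on the thing — but that is not what the question asks.)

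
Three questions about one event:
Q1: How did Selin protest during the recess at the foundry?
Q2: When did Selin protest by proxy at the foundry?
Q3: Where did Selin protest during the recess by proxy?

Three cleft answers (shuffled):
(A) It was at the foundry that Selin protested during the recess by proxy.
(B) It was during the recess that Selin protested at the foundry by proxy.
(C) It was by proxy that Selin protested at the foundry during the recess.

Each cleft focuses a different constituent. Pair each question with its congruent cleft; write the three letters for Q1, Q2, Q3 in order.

CBA

Q1 asks about the manner; cleft (C) focuses "by proxy", which is the manner — so Q1 → C.
Q2 asks about the time; cleft (B) focuses "during the recess", which is the time — so Q2 → B.
Q3 asks about the location; cleft (A) focuses "at the foundry", which is the location — so Q3 → A.
Mapping: Q1→C, Q2→B, Q3→A.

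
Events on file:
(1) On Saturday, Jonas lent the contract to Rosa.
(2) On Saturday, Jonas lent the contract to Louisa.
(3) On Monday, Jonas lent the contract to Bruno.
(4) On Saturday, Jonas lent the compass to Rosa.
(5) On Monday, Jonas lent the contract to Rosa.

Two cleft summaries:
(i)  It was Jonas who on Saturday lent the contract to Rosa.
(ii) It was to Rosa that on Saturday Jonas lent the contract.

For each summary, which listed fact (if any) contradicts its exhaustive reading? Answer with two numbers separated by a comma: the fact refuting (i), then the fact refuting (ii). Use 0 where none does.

0, 2

Summary (i) focuses "Jonas" (the agent); background thing = the contract, recipient = Rosa, setting = on Saturday. No fact matches that background with a different agent, so 0.
Summary (ii) focuses "Rosa" (the recipient); background agent = Jonas, thing = the contract, setting = on Saturday. Fact (2) matches that background with recipient = Louisa — refutes (ii).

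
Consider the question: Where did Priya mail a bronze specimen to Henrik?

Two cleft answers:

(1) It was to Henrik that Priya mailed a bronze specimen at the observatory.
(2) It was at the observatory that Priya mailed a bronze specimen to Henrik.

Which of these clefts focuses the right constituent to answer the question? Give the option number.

2

The question word "where" targets the location.
Option (1) clefts "to Henrik" — the recipient, not what was asked.
Option (2) clefts "at the observatory" — that matches what the question asks about.
So the congruent reply is (2).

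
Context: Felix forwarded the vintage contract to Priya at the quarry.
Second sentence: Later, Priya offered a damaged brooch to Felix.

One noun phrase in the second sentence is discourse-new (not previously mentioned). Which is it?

a damaged brooch

"Priya" and "Felix" in the second sentence are given — already mentioned in the context.
"a damaged brooch" has no antecedent in the context; it is discourse-new (the indefinite article also signals a new referent).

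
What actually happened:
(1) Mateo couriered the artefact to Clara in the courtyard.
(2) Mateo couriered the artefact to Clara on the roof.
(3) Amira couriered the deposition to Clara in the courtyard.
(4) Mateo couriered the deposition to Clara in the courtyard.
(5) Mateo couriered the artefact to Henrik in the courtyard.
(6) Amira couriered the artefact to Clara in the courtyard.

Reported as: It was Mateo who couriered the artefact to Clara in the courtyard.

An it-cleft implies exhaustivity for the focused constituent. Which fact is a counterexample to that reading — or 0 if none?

6

Focus of the cleft: "Mateo" (the agent). Presupposed background: the artefact as thing and Clara as recipient and in the courtyard as setting.
Exhaustivity: Mateo is the only agent satisfying that background.
But fact (6) also has the artefact as thing and Clara as recipient and in the courtyard as setting, with agent = Amira — so the exhaustive reading fails.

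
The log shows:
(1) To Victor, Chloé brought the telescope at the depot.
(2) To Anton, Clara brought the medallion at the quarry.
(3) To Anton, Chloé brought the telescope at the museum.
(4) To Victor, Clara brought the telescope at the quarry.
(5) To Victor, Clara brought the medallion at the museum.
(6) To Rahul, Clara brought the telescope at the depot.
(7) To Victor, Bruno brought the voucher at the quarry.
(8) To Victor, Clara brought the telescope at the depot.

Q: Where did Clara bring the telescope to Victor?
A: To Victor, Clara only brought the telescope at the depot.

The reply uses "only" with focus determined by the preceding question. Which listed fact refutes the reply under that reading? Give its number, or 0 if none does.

The question "Where did ...?" targets the setting, so in the reply the focus falls on "at the depot".
"Only" then excludes alternative settings while the background — agent = Clara, thing = the telescope, recipient = Victor — is held fixed.
Fact (4) keeps agent = Clara, thing = the telescope, recipient = Victor but has setting = at the quarry; that refutes the reply.
(Fact (6) would refute a reading with focus on the recipient — but that is not what the question asks.)

4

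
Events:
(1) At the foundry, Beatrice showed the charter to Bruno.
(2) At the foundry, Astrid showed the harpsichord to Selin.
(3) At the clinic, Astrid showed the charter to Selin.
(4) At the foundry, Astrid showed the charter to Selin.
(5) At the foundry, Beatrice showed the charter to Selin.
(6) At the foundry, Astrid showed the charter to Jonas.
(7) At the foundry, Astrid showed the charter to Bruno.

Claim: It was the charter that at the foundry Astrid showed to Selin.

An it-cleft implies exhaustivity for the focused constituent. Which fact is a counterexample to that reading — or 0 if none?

2

Focus of the cleft: "the charter" (the thing). Presupposed background: Astrid as agent and Selin as recipient and at the foundry as setting.
Exhaustivity: the charter is the only thing satisfying that background.
But fact (2) also has Astrid as agent and Selin as recipient and at the foundry as setting, with thing = the harpsichord — so the exhaustive reading fails.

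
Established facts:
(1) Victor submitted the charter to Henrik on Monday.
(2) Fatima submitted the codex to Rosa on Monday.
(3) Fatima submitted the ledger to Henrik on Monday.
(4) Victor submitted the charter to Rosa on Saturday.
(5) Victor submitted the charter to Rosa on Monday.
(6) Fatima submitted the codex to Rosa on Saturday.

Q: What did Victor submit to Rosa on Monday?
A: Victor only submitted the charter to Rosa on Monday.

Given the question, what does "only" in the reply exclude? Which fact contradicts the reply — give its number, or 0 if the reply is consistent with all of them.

Answering "What did ...?" puts focus on the thing — here, "the charter".
"Only" then excludes alternative things while the background — same agent, recipient, setting (Victor / Rosa / on Monday) — is held fixed.
No listed fact shares that background with another thing. Nothing contradicts the reply.
(Fact (1) would refute a reading with focus on the recipient — but that is not what the question asks.)

0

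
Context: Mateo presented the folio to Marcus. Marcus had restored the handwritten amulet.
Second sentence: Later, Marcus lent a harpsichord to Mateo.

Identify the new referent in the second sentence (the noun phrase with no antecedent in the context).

"Marcus" and "Mateo" in the second sentence are given — already mentioned in the context.
"a harpsichord" has no antecedent in the context; it is discourse-new (the indefinite article also signals a new referent).

a harpsichord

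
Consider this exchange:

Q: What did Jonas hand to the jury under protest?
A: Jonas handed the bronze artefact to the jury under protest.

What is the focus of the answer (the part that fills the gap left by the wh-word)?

The wh-word "what" asks about the direct object.
In the answer, "Jonas", "to the jury" and "under protest" are given — repeated from the question.
The constituent filling the direct object gap is "the bronze artefact"; that is the focus and would carry nuclear stress.

the bronze artefact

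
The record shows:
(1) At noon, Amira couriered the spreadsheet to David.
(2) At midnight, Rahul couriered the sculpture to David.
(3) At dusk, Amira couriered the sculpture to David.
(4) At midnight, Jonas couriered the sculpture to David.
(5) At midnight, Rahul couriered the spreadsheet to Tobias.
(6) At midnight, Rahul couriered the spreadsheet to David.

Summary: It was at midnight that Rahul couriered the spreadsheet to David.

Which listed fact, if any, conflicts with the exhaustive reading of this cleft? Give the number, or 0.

Focus of the cleft: "at midnight" (the setting). Presupposed background: Rahul as agent and the spreadsheet as thing and David as recipient.
The exhaustive reading says no other setting fits that background.
No listed fact matches the background with a different setting. Exhaustivity holds.

0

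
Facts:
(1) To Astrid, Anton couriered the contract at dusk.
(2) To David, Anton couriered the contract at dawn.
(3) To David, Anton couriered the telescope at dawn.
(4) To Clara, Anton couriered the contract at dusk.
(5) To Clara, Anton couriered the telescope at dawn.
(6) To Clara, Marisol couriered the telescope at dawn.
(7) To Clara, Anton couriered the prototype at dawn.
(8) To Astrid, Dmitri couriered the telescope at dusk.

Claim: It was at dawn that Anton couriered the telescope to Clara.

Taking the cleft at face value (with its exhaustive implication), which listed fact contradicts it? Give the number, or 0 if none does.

Focus of the cleft: "at dawn" (the setting). Presupposed background: same agent, thing, recipient (Anton / the telescope / Clara).
Exhaustivity: at dawn is the only setting satisfying that background.
No listed fact matches the background with a different setting. Exhaustivity holds.

0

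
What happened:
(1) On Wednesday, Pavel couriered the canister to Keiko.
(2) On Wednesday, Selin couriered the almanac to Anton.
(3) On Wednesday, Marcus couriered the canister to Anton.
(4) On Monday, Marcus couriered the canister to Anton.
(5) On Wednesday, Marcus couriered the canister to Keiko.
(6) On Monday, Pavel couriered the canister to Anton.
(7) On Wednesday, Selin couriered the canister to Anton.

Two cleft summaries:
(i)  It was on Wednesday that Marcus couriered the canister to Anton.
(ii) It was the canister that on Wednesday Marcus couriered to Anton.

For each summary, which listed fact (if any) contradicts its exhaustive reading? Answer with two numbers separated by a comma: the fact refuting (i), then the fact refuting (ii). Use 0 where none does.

4, 0

(i): focus "on Wednesday". Looking for same agent, thing, recipient (Marcus / the canister / Anton) with some other setting — fact (4) has on Monday there. Refuted.
(ii): focus "the canister". No fact shares same agent, recipient, setting (Marcus / Anton / on Wednesday) with a different thing. 0.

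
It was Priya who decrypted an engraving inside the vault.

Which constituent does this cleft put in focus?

In an it-cleft "It was X that/who ...", the clefted constituent X is the focus; the that/who-clause expresses the presupposed open proposition.
Here the focus is "Priya". The backgrounded (presupposed) material includes "an engraving" and "inside the vault".

Priya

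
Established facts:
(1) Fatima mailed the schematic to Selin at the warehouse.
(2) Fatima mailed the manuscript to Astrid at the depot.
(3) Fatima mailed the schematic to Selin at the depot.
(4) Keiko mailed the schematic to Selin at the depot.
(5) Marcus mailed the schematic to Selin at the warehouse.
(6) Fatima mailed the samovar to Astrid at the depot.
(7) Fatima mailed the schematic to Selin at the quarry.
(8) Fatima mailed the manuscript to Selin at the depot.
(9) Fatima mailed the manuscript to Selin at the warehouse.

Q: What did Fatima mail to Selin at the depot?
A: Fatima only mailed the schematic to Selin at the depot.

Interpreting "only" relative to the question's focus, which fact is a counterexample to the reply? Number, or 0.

The question "What did ...?" targets the thing, so in the reply the focus falls on "the schematic".
"Only" then excludes alternative things while the background — agent = Fatima, recipient = Selin, setting = at the depot — is held fixed.
Fact (8) shares the background with a different thing (the manuscript) — counterexample.
(Fact (1) would refute a reading with focus on the setting — but that is not what the question asks.)

8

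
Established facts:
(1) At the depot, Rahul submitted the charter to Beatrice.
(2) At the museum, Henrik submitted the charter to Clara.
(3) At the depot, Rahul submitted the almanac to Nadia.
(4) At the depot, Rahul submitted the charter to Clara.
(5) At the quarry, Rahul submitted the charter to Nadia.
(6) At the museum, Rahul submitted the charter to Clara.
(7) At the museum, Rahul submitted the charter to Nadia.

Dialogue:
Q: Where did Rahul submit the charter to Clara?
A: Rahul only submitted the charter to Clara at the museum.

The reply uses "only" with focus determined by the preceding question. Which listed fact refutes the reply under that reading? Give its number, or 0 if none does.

4

Answering "Where did ...?" puts focus on the setting — here, "at the museum".
"Only" then excludes alternative settings while the background — agent = Rahul, thing = the charter, recipient = Clara — is held fixed.
Fact (4) keeps agent = Rahul, thing = the charter, recipient = Clara but has setting = at the depot; that refutes the reply.
(Fact (7) would refute a reading with focus on the recipient — but that is not what the question asks.)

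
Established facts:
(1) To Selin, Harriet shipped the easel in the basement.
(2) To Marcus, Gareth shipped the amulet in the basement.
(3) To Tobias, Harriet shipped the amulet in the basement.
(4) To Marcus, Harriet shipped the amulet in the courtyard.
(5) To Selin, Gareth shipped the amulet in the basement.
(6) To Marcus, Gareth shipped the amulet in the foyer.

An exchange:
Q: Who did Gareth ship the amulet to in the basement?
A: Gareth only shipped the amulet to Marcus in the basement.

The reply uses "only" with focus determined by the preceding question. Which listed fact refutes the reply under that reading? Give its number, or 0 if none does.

The question "Who did ... to ...?" targets the recipient, so in the reply the focus falls on "Marcus".
So "only" ranges over recipients; the rest (agent = Gareth, thing = the amulet, setting = in the basement) is presupposed.
Fact (5) shares the background with a different recipient (Selin) — counterexample.
(Fact (6) would refute a reading with focus on the setting — but that is not what the question asks.)

5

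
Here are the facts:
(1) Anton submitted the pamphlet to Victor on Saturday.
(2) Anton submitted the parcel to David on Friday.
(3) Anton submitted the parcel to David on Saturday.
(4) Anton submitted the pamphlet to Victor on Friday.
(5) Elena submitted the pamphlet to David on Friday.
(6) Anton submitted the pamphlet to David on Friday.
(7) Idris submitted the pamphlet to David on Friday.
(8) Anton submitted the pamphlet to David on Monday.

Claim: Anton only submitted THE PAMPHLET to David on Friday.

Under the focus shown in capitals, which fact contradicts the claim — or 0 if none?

The capitals mark "the pamphlet" as focus. So "only" rules out other things, with the rest (Anton as agent and David as recipient and on Friday as setting) as background.
Fact (2) matches on Anton as agent and David as recipient and on Friday as setting, but has thing = the parcel instead. That refutes the claim.

2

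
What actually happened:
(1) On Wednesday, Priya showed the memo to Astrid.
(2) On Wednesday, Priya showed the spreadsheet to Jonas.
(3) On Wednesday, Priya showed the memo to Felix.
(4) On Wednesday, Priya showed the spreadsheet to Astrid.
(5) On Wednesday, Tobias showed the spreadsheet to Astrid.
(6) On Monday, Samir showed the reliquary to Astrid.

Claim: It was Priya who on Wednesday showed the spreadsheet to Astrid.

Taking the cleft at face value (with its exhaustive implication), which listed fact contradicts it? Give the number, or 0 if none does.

5

The cleft puts "Priya" in focus and presupposes the open proposition with the spreadsheet as thing and Astrid as recipient and on Wednesday as setting.
Exhaustivity: Priya is the only agent satisfying that background.
Fact (5) shares the background but with agent = Tobias; exhaustivity is violated.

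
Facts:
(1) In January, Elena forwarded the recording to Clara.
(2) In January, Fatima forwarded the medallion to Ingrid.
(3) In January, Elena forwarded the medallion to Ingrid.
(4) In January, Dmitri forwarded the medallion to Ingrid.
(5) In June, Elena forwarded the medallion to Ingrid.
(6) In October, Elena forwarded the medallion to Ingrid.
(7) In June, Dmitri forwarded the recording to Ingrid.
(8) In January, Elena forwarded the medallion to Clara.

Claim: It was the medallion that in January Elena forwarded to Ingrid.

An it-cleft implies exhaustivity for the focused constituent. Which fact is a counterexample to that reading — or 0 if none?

The cleft puts "the medallion" in focus and presupposes the open proposition with same agent, recipient, setting (Elena / Ingrid / in January).
The exhaustive reading says no other thing fits that background.
Every other fact differs from the presupposition on some backgrounded slot, so none challenges the exhaustivity.

0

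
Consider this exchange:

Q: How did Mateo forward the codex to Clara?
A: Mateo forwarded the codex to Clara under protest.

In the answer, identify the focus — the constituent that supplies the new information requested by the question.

The wh-word "how" asks about the manner.
In the answer, "Mateo", "the codex" and "to Clara" are given — repeated from the question.
The constituent filling the manner gap is "under protest"; that is the focus and would carry nuclear stress.

under protest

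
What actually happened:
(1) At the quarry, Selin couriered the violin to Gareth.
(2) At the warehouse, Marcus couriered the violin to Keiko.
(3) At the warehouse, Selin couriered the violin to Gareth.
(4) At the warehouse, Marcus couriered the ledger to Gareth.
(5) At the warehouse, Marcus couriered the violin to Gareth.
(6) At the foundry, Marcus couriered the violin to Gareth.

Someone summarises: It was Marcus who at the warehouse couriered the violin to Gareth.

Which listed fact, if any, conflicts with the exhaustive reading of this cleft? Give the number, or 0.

3

The cleft puts "Marcus" in focus and presupposes the open proposition with the violin as thing and Gareth as recipient and at the warehouse as setting.
The exhaustive reading says no other agent fits that background.
Fact (3) shares the background but with agent = Selin; exhaustivity is violated.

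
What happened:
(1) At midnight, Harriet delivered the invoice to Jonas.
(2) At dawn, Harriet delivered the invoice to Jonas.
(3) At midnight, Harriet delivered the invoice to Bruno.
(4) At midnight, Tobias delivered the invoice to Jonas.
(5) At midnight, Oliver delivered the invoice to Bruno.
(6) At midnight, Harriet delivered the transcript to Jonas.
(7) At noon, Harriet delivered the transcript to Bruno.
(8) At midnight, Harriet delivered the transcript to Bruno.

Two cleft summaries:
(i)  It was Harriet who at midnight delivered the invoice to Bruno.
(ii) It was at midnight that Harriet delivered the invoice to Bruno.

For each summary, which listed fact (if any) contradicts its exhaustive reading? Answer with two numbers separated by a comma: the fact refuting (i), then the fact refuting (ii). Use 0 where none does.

Summary (i) focuses "Harriet" (the agent); background the invoice as thing and Bruno as recipient and at midnight as setting. Fact (5) matches that background with agent = Oliver — refutes (i).
Summary (ii) focuses "at midnight" (the setting); background Harriet as agent and the invoice as thing and Bruno as recipient. No fact matches that background with a different setting, so 0.

5, 0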